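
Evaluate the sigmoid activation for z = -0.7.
0.3318

sigmoid(-0.7) = 1/(1 + e^(0.7)) = 1/(1 + 2.014) = 0.3318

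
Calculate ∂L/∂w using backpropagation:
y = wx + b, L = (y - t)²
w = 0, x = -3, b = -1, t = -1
∂L/∂w = 0

y = wx + b = (0)(-3) + -1 = -1
∂L/∂y = 2(y - t) = 2(-1 - -1) = 0
∂y/∂w = x = -3
∂L/∂w = ∂L/∂y · ∂y/∂w = 0 × -3 = 0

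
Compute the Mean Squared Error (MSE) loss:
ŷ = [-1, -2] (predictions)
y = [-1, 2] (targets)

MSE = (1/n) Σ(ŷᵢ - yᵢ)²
MSE = 8

MSE = (1/2)((-1--1)² + (-2-2)²) = (1/2)(0 + 16) = 8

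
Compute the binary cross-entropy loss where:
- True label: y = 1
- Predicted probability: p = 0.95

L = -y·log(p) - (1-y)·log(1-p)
L = 0.05129

L = -1·log(0.95) - 0·log(0.05) = -log(0.95) = 0.05129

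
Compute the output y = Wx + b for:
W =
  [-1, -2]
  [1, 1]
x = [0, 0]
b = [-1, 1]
y = [-1, 1]

Wx = [-1×0 + -2×0, 1×0 + 1×0]
   = [0, 0]
y = Wx + b = [0 + -1, 0 + 1] = [-1, 1]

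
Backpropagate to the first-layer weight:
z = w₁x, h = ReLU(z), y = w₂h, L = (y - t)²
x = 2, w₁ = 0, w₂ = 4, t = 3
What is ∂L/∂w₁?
∂L/∂w₁ = 0

Forward pass:
z = w₁x = 0×2 = 0
h = ReLU(0) = 0
y = w₂h = 4×0 = 0

Backward pass:
∂L/∂y = 2(y - t) = 2(0 - 3) = -6
∂y/∂h = w₂ = 4
∂h/∂z = 0 (ReLU derivative)
∂z/∂w₁ = x = 2

∂L/∂w₁ = -6 × 4 × 0 × 2 = 0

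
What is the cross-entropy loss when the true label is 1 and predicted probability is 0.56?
L = 0.5798

L = -1·log(0.56) - 0·log(0.44) = -log(0.56) = 0.5798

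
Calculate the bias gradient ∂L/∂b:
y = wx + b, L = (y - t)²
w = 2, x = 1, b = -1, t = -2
∂L/∂b = 6

y = wx + b = (2)(1) + -1 = 1
∂L/∂y = 2(y - t) = 2(1 - -2) = 6
∂y/∂b = 1
∂L/∂b = ∂L/∂y · ∂y/∂b = 6 × 1 = 6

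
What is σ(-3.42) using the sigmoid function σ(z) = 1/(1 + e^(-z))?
0.03168

sigmoid(-3.42) = 1/(1 + e^(3.42)) = 1/(1 + 30.57) = 0.03168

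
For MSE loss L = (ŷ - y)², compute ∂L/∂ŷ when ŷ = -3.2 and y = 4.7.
∂L/∂ŷ = -15.8

∂L/∂ŷ = 2(ŷ - y) = 2(-3.2 - 4.7) = 2(-7.9) = -15.8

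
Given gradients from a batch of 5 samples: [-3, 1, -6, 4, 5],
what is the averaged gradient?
Average gradient = 0.2

Average = (1/5)(-3 + 1 + -6 + 4 + 5) = 1/5 = 0.2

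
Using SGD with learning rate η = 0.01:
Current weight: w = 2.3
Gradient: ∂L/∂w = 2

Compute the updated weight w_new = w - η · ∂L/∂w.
w_new = 2.28

w_new = w - η·∂L/∂w = 2.3 - 0.01×(2) = 2.3 - (0.02) = 2.28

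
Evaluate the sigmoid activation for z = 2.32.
0.9105

sigmoid(2.32) = 1/(1 + e^(-2.32)) = 1/(1 + 0.09827) = 0.9105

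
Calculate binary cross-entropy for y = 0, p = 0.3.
L = 0.3567

L = -0·log(0.3) - 1·log(0.7) = -log(0.7) = 0.3567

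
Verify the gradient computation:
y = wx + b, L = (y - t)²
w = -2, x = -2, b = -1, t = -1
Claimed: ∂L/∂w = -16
Correct

y = (-2)(-2) + -1 = 3
∂L/∂y = 2(y - t) = 2(3 - -1) = 8
∂y/∂w = x = -2
∂L/∂w = 8 × -2 = -16

Claimed value: -16
Correct: The correct gradient is -16.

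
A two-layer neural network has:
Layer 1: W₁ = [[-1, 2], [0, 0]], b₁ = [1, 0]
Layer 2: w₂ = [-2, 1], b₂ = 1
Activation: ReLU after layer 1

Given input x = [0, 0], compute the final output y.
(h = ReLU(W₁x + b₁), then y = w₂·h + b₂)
y = -1

Layer 1 pre-activation: z₁ = [1, 0]
After ReLU: h = [1, 0]
Layer 2 output: y = -2×1 + 1×0 + 1 = -1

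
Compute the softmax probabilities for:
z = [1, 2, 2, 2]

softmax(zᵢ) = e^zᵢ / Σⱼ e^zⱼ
p = [0.1092, 0.2969, 0.2969, 0.2969]

exp(z) = [2.718, 7.389, 7.389, 7.389]
Sum = 24.89
p = [0.1092, 0.2969, 0.2969, 0.2969]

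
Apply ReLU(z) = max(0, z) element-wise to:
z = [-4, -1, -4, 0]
h = [0, 0, 0, 0]

ReLU applied element-wise: max(0,-4)=0, max(0,-1)=0, max(0,-4)=0, max(0,0)=0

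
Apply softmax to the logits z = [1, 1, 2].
p = [0.2119, 0.2119, 0.5761]

exp(z) = [2.718, 2.718, 7.389]
Sum = 12.83
p = [0.2119, 0.2119, 0.5761]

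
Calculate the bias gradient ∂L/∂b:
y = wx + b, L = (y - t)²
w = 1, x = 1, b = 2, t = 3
∂L/∂b = 0

y = wx + b = (1)(1) + 2 = 3
∂L/∂y = 2(y - t) = 2(3 - 3) = 0
∂y/∂b = 1
∂L/∂b = ∂L/∂y · ∂y/∂b = 0 × 1 = 0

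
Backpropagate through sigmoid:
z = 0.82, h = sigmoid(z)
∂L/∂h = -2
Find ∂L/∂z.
∂L/∂z = -0.4245

σ(0.82) = 0.6942
σ'(0.82) = σ(0.82)(1 - σ(0.82)) = 0.6942 × 0.3058 = 0.2123
∂L/∂z = ∂L/∂h · σ'(z) = -2 × 0.2123 = -0.4245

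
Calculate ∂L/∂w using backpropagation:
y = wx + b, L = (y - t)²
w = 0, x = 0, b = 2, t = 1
∂L/∂w = 0

y = wx + b = (0)(0) + 2 = 2
∂L/∂y = 2(y - t) = 2(2 - 1) = 2
∂y/∂w = x = 0
∂L/∂w = ∂L/∂y · ∂y/∂w = 2 × 0 = 0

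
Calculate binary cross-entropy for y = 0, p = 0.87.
L = 2.04

L = -0·log(0.87) - 1·log(0.13) = -log(0.13) = 2.04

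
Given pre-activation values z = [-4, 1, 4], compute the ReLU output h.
h = [0, 1, 4]

ReLU applied element-wise: max(0,-4)=0, max(0,1)=1, max(0,4)=4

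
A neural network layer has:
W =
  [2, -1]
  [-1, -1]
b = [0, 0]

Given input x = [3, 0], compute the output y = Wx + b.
y = [6, -3]

Wx = [2×3 + -1×0, -1×3 + -1×0]
   = [6, -3]
y = Wx + b = [6 + 0, -3 + 0] = [6, -3]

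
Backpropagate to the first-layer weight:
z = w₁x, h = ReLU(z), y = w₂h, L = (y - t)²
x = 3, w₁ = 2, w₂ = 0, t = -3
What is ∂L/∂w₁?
∂L/∂w₁ = 0

Forward pass:
z = w₁x = 2×3 = 6
h = ReLU(6) = 6
y = w₂h = 0×6 = 0

Backward pass:
∂L/∂y = 2(y - t) = 2(0 - -3) = 6
∂y/∂h = w₂ = 0
∂h/∂z = 1 (ReLU derivative)
∂z/∂w₁ = x = 3

∂L/∂w₁ = 6 × 0 × 1 × 3 = 0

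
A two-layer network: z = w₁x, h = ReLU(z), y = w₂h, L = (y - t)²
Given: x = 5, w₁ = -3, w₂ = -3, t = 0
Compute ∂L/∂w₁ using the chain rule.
∂L/∂w₁ = 0

Forward pass:
z = w₁x = -3×5 = -15
h = ReLU(-15) = 0
y = w₂h = -3×0 = 0

Backward pass:
∂L/∂y = 2(y - t) = 2(0 - 0) = 0
∂y/∂h = w₂ = -3
∂h/∂z = 0 (ReLU derivative)
∂z/∂w₁ = x = 5

∂L/∂w₁ = 0 × -3 × 0 × 5 = 0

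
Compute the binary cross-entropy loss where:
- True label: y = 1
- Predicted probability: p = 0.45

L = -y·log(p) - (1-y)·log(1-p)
L = 0.7985

L = -1·log(0.45) - 0·log(0.55) = -log(0.45) = 0.7985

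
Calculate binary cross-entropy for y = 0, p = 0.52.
L = 0.734

L = -0·log(0.52) - 1·log(0.48) = -log(0.48) = 0.734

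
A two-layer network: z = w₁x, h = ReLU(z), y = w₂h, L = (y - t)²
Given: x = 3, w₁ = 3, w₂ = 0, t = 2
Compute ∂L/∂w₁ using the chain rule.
∂L/∂w₁ = 0

Forward pass:
z = w₁x = 3×3 = 9
h = ReLU(9) = 9
y = w₂h = 0×9 = 0

Backward pass:
∂L/∂y = 2(y - t) = 2(0 - 2) = -4
∂y/∂h = w₂ = 0
∂h/∂z = 1 (ReLU derivative)
∂z/∂w₁ = x = 3

∂L/∂w₁ = -4 × 0 × 1 × 3 = 0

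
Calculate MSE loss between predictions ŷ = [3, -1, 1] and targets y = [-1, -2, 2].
MSE = 6

MSE = (1/3)((3--1)² + (-1--2)² + (1-2)²) = (1/3)(16 + 1 + 1) = 6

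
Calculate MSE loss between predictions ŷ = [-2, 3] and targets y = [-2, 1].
MSE = 2

MSE = (1/2)((-2--2)² + (3-1)²) = (1/2)(0 + 4) = 2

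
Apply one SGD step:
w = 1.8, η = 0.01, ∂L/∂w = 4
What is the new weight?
w_new = 1.76

w_new = w - η·∂L/∂w = 1.8 - 0.01×(4) = 1.8 - (0.04) = 1.76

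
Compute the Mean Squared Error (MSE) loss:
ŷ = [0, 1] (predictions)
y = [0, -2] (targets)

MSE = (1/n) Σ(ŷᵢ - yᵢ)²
MSE = 4.5

MSE = (1/2)((0-0)² + (1--2)²) = (1/2)(0 + 9) = 4.5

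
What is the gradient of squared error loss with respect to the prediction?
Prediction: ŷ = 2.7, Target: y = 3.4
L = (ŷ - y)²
∂L/∂ŷ = -1.4

∂L/∂ŷ = 2(ŷ - y) = 2(2.7 - 3.4) = 2(-0.7) = -1.4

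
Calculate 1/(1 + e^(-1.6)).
0.832

sigmoid(1.6) = 1/(1 + e^(-1.6)) = 1/(1 + 0.2019) = 0.832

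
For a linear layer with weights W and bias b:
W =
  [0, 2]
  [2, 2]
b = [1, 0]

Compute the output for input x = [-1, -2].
y = [-3, -6]

Wx = [0×-1 + 2×-2, 2×-1 + 2×-2]
   = [-4, -6]
y = Wx + b = [-4 + 1, -6 + 0] = [-3, -6]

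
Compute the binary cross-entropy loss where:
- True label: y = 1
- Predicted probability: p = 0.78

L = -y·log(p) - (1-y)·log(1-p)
L = 0.2485

L = -1·log(0.78) - 0·log(0.22) = -log(0.78) = 0.2485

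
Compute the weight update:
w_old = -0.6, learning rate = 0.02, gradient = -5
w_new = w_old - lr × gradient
w_new = -0.5

w_new = w - η·∂L/∂w = -0.6 - 0.02×(-5) = -0.6 - (-0.1) = -0.5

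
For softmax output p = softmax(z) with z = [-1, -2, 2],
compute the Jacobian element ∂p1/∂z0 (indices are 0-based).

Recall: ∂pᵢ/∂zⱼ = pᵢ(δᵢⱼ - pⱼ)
∂p1/∂z0 = -0.0007993

p = softmax(z) = [0.04661, 0.01715, 0.9362]
p1 = 0.01715, p0 = 0.04661

∂p1/∂z0 = -p1 × p0 = -0.01715 × 0.04661 = -0.0007993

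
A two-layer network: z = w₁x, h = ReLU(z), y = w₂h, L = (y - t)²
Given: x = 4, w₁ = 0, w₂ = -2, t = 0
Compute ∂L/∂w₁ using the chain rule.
∂L/∂w₁ = 0

Forward pass:
z = w₁x = 0×4 = 0
h = ReLU(0) = 0
y = w₂h = -2×0 = 0

Backward pass:
∂L/∂y = 2(y - t) = 2(0 - 0) = 0
∂y/∂h = w₂ = -2
∂h/∂z = 0 (ReLU derivative)
∂z/∂w₁ = x = 4

∂L/∂w₁ = 0 × -2 × 0 × 4 = 0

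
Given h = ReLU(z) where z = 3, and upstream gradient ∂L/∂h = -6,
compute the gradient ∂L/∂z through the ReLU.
∂L/∂z = -6

h = ReLU(3) = 3
Since z > 0: ∂h/∂z = 1
∂L/∂z = ∂L/∂h · ∂h/∂z = -6 × 1 = -6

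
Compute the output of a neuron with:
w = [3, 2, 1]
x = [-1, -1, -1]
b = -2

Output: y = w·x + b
y = -8

y = (3)(-1) + (2)(-1) + (1)(-1) + -2 = -8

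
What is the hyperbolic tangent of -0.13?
-0.1293

tanh(-0.13) = (e^(-0.13) - e^(0.13))/(e^(-0.13) + e^(0.13)) = -0.1293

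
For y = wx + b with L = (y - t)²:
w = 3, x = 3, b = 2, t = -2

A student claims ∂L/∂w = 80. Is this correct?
Incorrect

y = (3)(3) + 2 = 11
∂L/∂y = 2(y - t) = 2(11 - -2) = 26
∂y/∂w = x = 3
∂L/∂w = 26 × 3 = 78

Claimed value: 80
Incorrect: The correct gradient is 78.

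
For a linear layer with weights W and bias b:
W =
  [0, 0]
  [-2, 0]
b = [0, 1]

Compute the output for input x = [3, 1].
y = [0, -5]

Wx = [0×3 + 0×1, -2×3 + 0×1]
   = [0, -6]
y = Wx + b = [0 + 0, -6 + 1] = [0, -5]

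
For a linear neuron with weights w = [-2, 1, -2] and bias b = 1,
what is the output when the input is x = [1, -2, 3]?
y = -9

y = (-2)(1) + (1)(-2) + (-2)(3) + 1 = -9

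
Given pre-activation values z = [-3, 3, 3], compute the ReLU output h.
h = [0, 3, 3]

ReLU applied element-wise: max(0,-3)=0, max(0,3)=3, max(0,3)=3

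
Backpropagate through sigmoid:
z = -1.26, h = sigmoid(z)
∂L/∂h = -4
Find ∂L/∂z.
∂L/∂z = -0.6886

σ(-1.26) = 0.221
σ'(-1.26) = σ(-1.26)(1 - σ(-1.26)) = 0.221 × 0.779 = 0.1721
∂L/∂z = ∂L/∂h · σ'(z) = -4 × 0.1721 = -0.6886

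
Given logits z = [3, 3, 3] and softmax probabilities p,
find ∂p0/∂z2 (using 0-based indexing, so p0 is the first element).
∂p0/∂z2 = -0.1111

p = softmax(z) = [0.3333, 0.3333, 0.3333]
p0 = 0.3333, p2 = 0.3333

∂p0/∂z2 = -p0 × p2 = -0.3333 × 0.3333 = -0.1111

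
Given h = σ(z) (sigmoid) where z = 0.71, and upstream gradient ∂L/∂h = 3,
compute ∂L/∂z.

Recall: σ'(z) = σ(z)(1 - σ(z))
∂L/∂z = 0.6629

σ(0.71) = 0.6704
σ'(0.71) = σ(0.71)(1 - σ(0.71)) = 0.6704 × 0.3296 = 0.221
∂L/∂z = ∂L/∂h · σ'(z) = 3 × 0.221 = 0.6629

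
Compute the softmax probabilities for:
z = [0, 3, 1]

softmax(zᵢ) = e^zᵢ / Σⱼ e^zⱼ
p = [0.042, 0.8438, 0.1142]

exp(z) = [1, 20.09, 2.718]
Sum = 23.8
p = [0.042, 0.8438, 0.1142]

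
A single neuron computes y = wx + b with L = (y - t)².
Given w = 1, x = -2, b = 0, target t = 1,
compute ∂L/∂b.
∂L/∂b = -6

y = wx + b = (1)(-2) + 0 = -2
∂L/∂y = 2(y - t) = 2(-2 - 1) = -6
∂y/∂b = 1
∂L/∂b = ∂L/∂y · ∂y/∂b = -6 × 1 = -6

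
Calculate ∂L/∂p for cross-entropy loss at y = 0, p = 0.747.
∂L/∂p = 3.953

∂L/∂p = -y/p + (1-y)/(1-p) = 0 + 1/0.253 = 3.953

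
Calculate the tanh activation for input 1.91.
0.9571

tanh(1.91) = (e^(1.91) - e^(-1.91))/(e^(1.91) + e^(-1.91)) = 0.9571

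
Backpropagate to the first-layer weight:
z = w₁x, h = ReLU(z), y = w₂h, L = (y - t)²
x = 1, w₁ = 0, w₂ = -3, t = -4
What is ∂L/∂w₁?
∂L/∂w₁ = 0

Forward pass:
z = w₁x = 0×1 = 0
h = ReLU(0) = 0
y = w₂h = -3×0 = 0

Backward pass:
∂L/∂y = 2(y - t) = 2(0 - -4) = 8
∂y/∂h = w₂ = -3
∂h/∂z = 0 (ReLU derivative)
∂z/∂w₁ = x = 1

∂L/∂w₁ = 8 × -3 × 0 × 1 = 0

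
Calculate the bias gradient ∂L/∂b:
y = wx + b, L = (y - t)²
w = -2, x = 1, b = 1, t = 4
∂L/∂b = -10

y = wx + b = (-2)(1) + 1 = -1
∂L/∂y = 2(y - t) = 2(-1 - 4) = -10
∂y/∂b = 1
∂L/∂b = ∂L/∂y · ∂y/∂b = -10 × 1 = -10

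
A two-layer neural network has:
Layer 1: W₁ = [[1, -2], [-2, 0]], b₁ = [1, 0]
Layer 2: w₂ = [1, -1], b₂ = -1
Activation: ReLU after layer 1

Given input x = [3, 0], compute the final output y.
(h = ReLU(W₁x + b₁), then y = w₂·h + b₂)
y = 3

Layer 1 pre-activation: z₁ = [4, -6]
After ReLU: h = [4, 0]
Layer 2 output: y = 1×4 + -1×0 + -1 = 3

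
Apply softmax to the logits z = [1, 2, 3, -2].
p = [0.0896, 0.2436, 0.6623, 0.0045]

exp(z) = [2.718, 7.389, 20.09, 0.1353]
Sum = 30.33
p = [0.0896, 0.2436, 0.6623, 0.0045]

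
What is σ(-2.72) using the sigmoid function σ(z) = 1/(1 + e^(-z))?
0.0618

sigmoid(-2.72) = 1/(1 + e^(2.72)) = 1/(1 + 15.18) = 0.0618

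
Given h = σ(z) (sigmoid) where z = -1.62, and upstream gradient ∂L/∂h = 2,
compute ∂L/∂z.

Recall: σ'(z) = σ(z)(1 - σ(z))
∂L/∂z = 0.2758

σ(-1.62) = 0.1652
σ'(-1.62) = σ(-1.62)(1 - σ(-1.62)) = 0.1652 × 0.8348 = 0.1379
∂L/∂z = ∂L/∂h · σ'(z) = 2 × 0.1379 = 0.2758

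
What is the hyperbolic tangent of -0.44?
-0.4136

tanh(-0.44) = (e^(-0.44) - e^(0.44))/(e^(-0.44) + e^(0.44)) = -0.4136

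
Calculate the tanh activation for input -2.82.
-0.9929

tanh(-2.82) = (e^(-2.82) - e^(2.82))/(e^(-2.82) + e^(2.82)) = -0.9929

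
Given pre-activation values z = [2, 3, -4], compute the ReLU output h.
h = [2, 3, 0]

ReLU applied element-wise: max(0,2)=2, max(0,3)=3, max(0,-4)=0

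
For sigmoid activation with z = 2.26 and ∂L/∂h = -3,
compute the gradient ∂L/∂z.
∂L/∂z = -0.2567

σ(2.26) = 0.9055
σ'(2.26) = σ(2.26)(1 - σ(2.26)) = 0.9055 × 0.09449 = 0.08556
∂L/∂z = ∂L/∂h · σ'(z) = -3 × 0.08556 = -0.2567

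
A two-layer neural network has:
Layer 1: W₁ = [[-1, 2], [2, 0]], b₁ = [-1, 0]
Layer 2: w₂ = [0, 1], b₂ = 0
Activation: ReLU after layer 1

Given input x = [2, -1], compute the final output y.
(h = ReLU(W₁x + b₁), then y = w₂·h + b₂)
y = 4

Layer 1 pre-activation: z₁ = [-5, 4]
After ReLU: h = [0, 4]
Layer 2 output: y = 0×0 + 1×4 + 0 = 4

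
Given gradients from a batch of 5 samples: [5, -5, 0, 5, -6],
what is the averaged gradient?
Average gradient = -0.2

Average = (1/5)(5 + -5 + 0 + 5 + -6) = -1/5 = -0.2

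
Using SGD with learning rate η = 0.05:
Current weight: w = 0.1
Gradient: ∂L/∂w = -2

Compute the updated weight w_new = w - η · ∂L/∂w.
w_new = 0.2

w_new = w - η·∂L/∂w = 0.1 - 0.05×(-2) = 0.1 - (-0.1) = 0.2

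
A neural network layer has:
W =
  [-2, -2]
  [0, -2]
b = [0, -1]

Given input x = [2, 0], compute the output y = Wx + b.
y = [-4, -1]

Wx = [-2×2 + -2×0, 0×2 + -2×0]
   = [-4, 0]
y = Wx + b = [-4 + 0, 0 + -1] = [-4, -1]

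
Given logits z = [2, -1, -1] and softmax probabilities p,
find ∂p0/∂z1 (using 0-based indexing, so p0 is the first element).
∂p0/∂z1 = -0.04118

p = softmax(z) = [0.9094, 0.04528, 0.04528]
p0 = 0.9094, p1 = 0.04528

∂p0/∂z1 = -p0 × p1 = -0.9094 × 0.04528 = -0.04118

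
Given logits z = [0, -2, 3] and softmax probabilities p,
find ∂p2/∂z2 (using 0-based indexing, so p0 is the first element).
∂p2/∂z2 = 0.05064

p = softmax(z) = [0.04712, 0.006377, 0.9465]
p2 = 0.9465

∂p2/∂z2 = p2(1 - p2) = 0.9465 × (1 - 0.9465) = 0.05064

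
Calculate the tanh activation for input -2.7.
-0.991

tanh(-2.7) = (e^(-2.7) - e^(2.7))/(e^(-2.7) + e^(2.7)) = -0.991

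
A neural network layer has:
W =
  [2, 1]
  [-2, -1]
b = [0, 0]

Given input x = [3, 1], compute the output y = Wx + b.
y = [7, -7]

Wx = [2×3 + 1×1, -2×3 + -1×1]
   = [7, -7]
y = Wx + b = [7 + 0, -7 + 0] = [7, -7]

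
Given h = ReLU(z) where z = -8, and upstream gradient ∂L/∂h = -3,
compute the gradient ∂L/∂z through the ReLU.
∂L/∂z = 0

h = ReLU(-8) = 0
Since z < 0: ∂h/∂z = 0
∂L/∂z = ∂L/∂h · ∂h/∂z = -3 × 0 = 0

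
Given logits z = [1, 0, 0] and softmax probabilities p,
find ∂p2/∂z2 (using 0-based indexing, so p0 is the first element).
∂p2/∂z2 = 0.167

p = softmax(z) = [0.5761, 0.2119, 0.2119]
p2 = 0.2119

∂p2/∂z2 = p2(1 - p2) = 0.2119 × (1 - 0.2119) = 0.167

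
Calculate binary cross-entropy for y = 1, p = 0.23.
L = 1.47

L = -1·log(0.23) - 0·log(0.77) = -log(0.23) = 1.47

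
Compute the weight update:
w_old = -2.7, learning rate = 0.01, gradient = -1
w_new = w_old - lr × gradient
w_new = -2.69

w_new = w - η·∂L/∂w = -2.7 - 0.01×(-1) = -2.7 - (-0.01) = -2.69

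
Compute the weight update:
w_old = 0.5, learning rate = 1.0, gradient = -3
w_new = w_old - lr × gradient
w_new = 3.5

w_new = w - η·∂L/∂w = 0.5 - 1.0×(-3) = 0.5 - (-3) = 3.5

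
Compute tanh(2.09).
0.9699

tanh(2.09) = (e^(2.09) - e^(-2.09))/(e^(2.09) + e^(-2.09)) = 0.9699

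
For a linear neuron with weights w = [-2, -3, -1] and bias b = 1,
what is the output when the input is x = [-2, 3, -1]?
y = -3

y = (-2)(-2) + (-3)(3) + (-1)(-1) + 1 = -3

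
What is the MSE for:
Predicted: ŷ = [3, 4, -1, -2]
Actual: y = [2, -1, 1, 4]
MSE = 16.5

MSE = (1/4)((3-2)² + (4--1)² + (-1-1)² + (-2-4)²) = (1/4)(1 + 25 + 4 + 36) = 16.5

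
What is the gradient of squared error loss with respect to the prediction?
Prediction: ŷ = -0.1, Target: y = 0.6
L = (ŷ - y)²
∂L/∂ŷ = -1.4

∂L/∂ŷ = 2(ŷ - y) = 2(-0.1 - 0.6) = 2(-0.7) = -1.4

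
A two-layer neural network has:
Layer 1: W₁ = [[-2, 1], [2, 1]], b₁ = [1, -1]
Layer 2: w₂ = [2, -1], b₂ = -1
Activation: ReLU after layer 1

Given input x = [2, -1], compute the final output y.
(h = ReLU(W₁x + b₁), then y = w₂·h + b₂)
y = -3

Layer 1 pre-activation: z₁ = [-4, 2]
After ReLU: h = [0, 2]
Layer 2 output: y = 2×0 + -1×2 + -1 = -3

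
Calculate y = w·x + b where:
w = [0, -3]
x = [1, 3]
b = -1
y = -10

y = (0)(1) + (-3)(3) + -1 = -10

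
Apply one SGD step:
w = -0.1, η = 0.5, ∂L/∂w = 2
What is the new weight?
w_new = -1.1

w_new = w - η·∂L/∂w = -0.1 - 0.5×(2) = -0.1 - (1) = -1.1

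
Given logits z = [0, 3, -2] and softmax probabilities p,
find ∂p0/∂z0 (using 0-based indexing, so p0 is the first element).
∂p0/∂z0 = 0.0449

p = softmax(z) = [0.04712, 0.9465, 0.006377]
p0 = 0.04712

∂p0/∂z0 = p0(1 - p0) = 0.04712 × (1 - 0.04712) = 0.0449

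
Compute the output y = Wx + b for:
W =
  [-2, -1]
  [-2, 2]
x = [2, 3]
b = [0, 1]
y = [-7, 3]

Wx = [-2×2 + -1×3, -2×2 + 2×3]
   = [-7, 2]
y = Wx + b = [-7 + 0, 2 + 1] = [-7, 3]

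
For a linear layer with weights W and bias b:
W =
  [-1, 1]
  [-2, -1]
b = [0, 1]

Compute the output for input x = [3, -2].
y = [-5, -3]

Wx = [-1×3 + 1×-2, -2×3 + -1×-2]
   = [-5, -4]
y = Wx + b = [-5 + 0, -4 + 1] = [-5, -3]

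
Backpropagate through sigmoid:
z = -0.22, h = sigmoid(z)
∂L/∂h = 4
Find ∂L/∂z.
∂L/∂z = 0.988

σ(-0.22) = 0.4452
σ'(-0.22) = σ(-0.22)(1 - σ(-0.22)) = 0.4452 × 0.5548 = 0.247
∂L/∂z = ∂L/∂h · σ'(z) = 4 × 0.247 = 0.988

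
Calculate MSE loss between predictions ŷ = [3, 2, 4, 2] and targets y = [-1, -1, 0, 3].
MSE = 10.5

MSE = (1/4)((3--1)² + (2--1)² + (4-0)² + (2-3)²) = (1/4)(16 + 9 + 16 + 1) = 10.5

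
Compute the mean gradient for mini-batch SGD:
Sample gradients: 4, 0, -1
Average gradient = 1

Average = (1/3)(4 + 0 + -1) = 3/3 = 1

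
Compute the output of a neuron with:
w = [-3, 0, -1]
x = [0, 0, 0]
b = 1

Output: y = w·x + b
y = 1

y = (-3)(0) + (0)(0) + (-1)(0) + 1 = 1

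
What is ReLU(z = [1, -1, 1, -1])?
h = [1, 0, 1, 0]

ReLU applied element-wise: max(0,1)=1, max(0,-1)=0, max(0,1)=1, max(0,-1)=0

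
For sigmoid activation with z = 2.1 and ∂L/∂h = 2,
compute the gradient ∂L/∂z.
∂L/∂z = 0.1944

σ(2.1) = 0.8909
σ'(2.1) = σ(2.1)(1 - σ(2.1)) = 0.8909 × 0.1091 = 0.09719
∂L/∂z = ∂L/∂h · σ'(z) = 2 × 0.09719 = 0.1944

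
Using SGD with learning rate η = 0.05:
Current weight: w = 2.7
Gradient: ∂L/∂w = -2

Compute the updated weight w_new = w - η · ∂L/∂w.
w_new = 2.8

w_new = w - η·∂L/∂w = 2.7 - 0.05×(-2) = 2.7 - (-0.1) = 2.8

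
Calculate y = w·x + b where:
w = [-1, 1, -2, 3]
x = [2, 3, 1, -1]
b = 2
y = -2

y = (-1)(2) + (1)(3) + (-2)(1) + (3)(-1) + 2 = -2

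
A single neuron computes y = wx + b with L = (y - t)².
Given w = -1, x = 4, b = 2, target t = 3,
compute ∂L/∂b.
∂L/∂b = -10

y = wx + b = (-1)(4) + 2 = -2
∂L/∂y = 2(y - t) = 2(-2 - 3) = -10
∂y/∂b = 1
∂L/∂b = ∂L/∂y · ∂y/∂b = -10 × 1 = -10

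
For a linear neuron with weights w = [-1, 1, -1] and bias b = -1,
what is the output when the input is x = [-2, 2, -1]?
y = 4

y = (-1)(-2) + (1)(2) + (-1)(-1) + -1 = 4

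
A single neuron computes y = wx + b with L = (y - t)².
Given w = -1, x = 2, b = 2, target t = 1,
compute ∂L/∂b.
∂L/∂b = -2

y = wx + b = (-1)(2) + 2 = 0
∂L/∂y = 2(y - t) = 2(0 - 1) = -2
∂y/∂b = 1
∂L/∂b = ∂L/∂y · ∂y/∂b = -2 × 1 = -2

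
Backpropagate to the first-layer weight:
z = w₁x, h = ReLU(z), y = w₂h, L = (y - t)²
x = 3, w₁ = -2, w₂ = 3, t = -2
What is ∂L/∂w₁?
∂L/∂w₁ = 0

Forward pass:
z = w₁x = -2×3 = -6
h = ReLU(-6) = 0
y = w₂h = 3×0 = 0

Backward pass:
∂L/∂y = 2(y - t) = 2(0 - -2) = 4
∂y/∂h = w₂ = 3
∂h/∂z = 0 (ReLU derivative)
∂z/∂w₁ = x = 3

∂L/∂w₁ = 4 × 3 × 0 × 3 = 0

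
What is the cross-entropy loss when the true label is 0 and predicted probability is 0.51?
L = 0.7133

L = -0·log(0.51) - 1·log(0.49) = -log(0.49) = 0.7133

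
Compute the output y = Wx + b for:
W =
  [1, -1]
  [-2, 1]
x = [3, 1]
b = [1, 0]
y = [3, -5]

Wx = [1×3 + -1×1, -2×3 + 1×1]
   = [2, -5]
y = Wx + b = [2 + 1, -5 + 0] = [3, -5]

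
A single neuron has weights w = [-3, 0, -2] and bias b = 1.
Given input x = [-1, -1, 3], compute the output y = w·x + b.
y = -2

y = (-3)(-1) + (0)(-1) + (-2)(3) + 1 = -2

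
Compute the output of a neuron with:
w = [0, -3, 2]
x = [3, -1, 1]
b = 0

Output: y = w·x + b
y = 5

y = (0)(3) + (-3)(-1) + (2)(1) + 0 = 5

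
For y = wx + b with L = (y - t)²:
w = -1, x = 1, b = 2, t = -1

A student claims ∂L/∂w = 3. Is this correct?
Incorrect

y = (-1)(1) + 2 = 1
∂L/∂y = 2(y - t) = 2(1 - -1) = 4
∂y/∂w = x = 1
∂L/∂w = 4 × 1 = 4

Claimed value: 3
Incorrect: The correct gradient is 4.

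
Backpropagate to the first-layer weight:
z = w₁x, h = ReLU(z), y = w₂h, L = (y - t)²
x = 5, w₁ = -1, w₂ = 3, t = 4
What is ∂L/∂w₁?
∂L/∂w₁ = 0

Forward pass:
z = w₁x = -1×5 = -5
h = ReLU(-5) = 0
y = w₂h = 3×0 = 0

Backward pass:
∂L/∂y = 2(y - t) = 2(0 - 4) = -8
∂y/∂h = w₂ = 3
∂h/∂z = 0 (ReLU derivative)
∂z/∂w₁ = x = 5

∂L/∂w₁ = -8 × 3 × 0 × 5 = 0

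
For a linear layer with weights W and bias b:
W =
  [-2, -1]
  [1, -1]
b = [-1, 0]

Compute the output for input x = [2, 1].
y = [-6, 1]

Wx = [-2×2 + -1×1, 1×2 + -1×1]
   = [-5, 1]
y = Wx + b = [-5 + -1, 1 + 0] = [-6, 1]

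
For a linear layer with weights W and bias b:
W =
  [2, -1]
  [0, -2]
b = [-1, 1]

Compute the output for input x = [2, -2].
y = [5, 5]

Wx = [2×2 + -1×-2, 0×2 + -2×-2]
   = [6, 4]
y = Wx + b = [6 + -1, 4 + 1] = [5, 5]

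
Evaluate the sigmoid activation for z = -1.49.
0.1839

sigmoid(-1.49) = 1/(1 + e^(1.49)) = 1/(1 + 4.437) = 0.1839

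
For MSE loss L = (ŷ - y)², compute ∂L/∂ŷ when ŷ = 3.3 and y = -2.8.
∂L/∂ŷ = 12.2

∂L/∂ŷ = 2(ŷ - y) = 2(3.3 - -2.8) = 2(6.1) = 12.2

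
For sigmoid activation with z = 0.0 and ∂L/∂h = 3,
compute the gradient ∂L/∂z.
∂L/∂z = 0.75

σ(0.0) = 0.5
σ'(0.0) = σ(0.0)(1 - σ(0.0)) = 0.5 × 0.5 = 0.25
∂L/∂z = ∂L/∂h · σ'(z) = 3 × 0.25 = 0.75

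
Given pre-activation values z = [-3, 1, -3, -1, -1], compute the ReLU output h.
h = [0, 1, 0, 0, 0]

ReLU applied element-wise: max(0,-3)=0, max(0,1)=1, max(0,-3)=0, max(0,-1)=0, max(0,-1)=0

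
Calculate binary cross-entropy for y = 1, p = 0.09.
L = 2.408

L = -1·log(0.09) - 0·log(0.91) = -log(0.09) = 2.408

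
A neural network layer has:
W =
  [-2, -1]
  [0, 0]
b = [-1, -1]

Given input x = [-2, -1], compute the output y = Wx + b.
y = [4, -1]

Wx = [-2×-2 + -1×-1, 0×-2 + 0×-1]
   = [5, 0]
y = Wx + b = [5 + -1, 0 + -1] = [4, -1]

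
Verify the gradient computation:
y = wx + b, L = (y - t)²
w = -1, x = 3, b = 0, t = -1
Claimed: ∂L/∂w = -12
Correct

y = (-1)(3) + 0 = -3
∂L/∂y = 2(y - t) = 2(-3 - -1) = -4
∂y/∂w = x = 3
∂L/∂w = -4 × 3 = -12

Claimed value: -12
Correct: The correct gradient is -12.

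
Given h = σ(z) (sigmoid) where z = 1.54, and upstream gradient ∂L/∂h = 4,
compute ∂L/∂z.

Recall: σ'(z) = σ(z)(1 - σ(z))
∂L/∂z = 0.5815

σ(1.54) = 0.8235
σ'(1.54) = σ(1.54)(1 - σ(1.54)) = 0.8235 × 0.1765 = 0.1454
∂L/∂z = ∂L/∂h · σ'(z) = 4 × 0.1454 = 0.5815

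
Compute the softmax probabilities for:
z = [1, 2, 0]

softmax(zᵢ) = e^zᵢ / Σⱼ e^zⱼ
p = [0.2447, 0.6652, 0.09]

exp(z) = [2.718, 7.389, 1]
Sum = 11.11
p = [0.2447, 0.6652, 0.09]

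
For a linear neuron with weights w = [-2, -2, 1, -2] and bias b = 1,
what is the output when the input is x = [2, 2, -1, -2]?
y = -4

y = (-2)(2) + (-2)(2) + (1)(-1) + (-2)(-2) + 1 = -4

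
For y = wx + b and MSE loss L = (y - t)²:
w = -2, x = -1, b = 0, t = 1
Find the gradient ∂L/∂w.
∂L/∂w = -2

y = wx + b = (-2)(-1) + 0 = 2
∂L/∂y = 2(y - t) = 2(2 - 1) = 2
∂y/∂w = x = -1
∂L/∂w = ∂L/∂y · ∂y/∂w = 2 × -1 = -2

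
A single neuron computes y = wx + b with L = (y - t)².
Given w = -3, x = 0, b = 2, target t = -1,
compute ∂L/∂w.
∂L/∂w = 0

y = wx + b = (-3)(0) + 2 = 2
∂L/∂y = 2(y - t) = 2(2 - -1) = 6
∂y/∂w = x = 0
∂L/∂w = ∂L/∂y · ∂y/∂w = 6 × 0 = 0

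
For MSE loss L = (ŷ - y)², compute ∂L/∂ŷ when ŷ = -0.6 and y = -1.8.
∂L/∂ŷ = 2.4

∂L/∂ŷ = 2(ŷ - y) = 2(-0.6 - -1.8) = 2(1.2) = 2.4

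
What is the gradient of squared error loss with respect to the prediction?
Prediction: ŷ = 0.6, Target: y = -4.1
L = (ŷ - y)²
∂L/∂ŷ = 9.4

∂L/∂ŷ = 2(ŷ - y) = 2(0.6 - -4.1) = 2(4.7) = 9.4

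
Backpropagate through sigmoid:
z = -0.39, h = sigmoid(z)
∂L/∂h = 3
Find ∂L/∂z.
∂L/∂z = 0.7222

σ(-0.39) = 0.4037
σ'(-0.39) = σ(-0.39)(1 - σ(-0.39)) = 0.4037 × 0.5963 = 0.2407
∂L/∂z = ∂L/∂h · σ'(z) = 3 × 0.2407 = 0.7222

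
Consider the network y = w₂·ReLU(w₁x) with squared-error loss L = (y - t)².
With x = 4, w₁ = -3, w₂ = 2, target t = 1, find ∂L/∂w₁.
∂L/∂w₁ = 0

Forward pass:
z = w₁x = -3×4 = -12
h = ReLU(-12) = 0
y = w₂h = 2×0 = 0

Backward pass:
∂L/∂y = 2(y - t) = 2(0 - 1) = -2
∂y/∂h = w₂ = 2
∂h/∂z = 0 (ReLU derivative)
∂z/∂w₁ = x = 4

∂L/∂w₁ = -2 × 2 × 0 × 4 = 0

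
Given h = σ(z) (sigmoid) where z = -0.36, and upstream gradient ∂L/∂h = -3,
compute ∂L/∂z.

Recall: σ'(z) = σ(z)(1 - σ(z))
∂L/∂z = -0.7262

σ(-0.36) = 0.411
σ'(-0.36) = σ(-0.36)(1 - σ(-0.36)) = 0.411 × 0.589 = 0.2421
∂L/∂z = ∂L/∂h · σ'(z) = -3 × 0.2421 = -0.7262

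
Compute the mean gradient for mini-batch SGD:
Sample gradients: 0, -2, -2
Average gradient = -1.333

Average = (1/3)(0 + -2 + -2) = -4/3 = -1.333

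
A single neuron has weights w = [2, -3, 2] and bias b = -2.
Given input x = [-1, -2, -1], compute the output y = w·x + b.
y = 0

y = (2)(-1) + (-3)(-2) + (2)(-1) + -2 = 0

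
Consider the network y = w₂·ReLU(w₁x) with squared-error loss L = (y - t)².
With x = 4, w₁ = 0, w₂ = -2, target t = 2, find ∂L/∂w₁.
∂L/∂w₁ = 0

Forward pass:
z = w₁x = 0×4 = 0
h = ReLU(0) = 0
y = w₂h = -2×0 = 0

Backward pass:
∂L/∂y = 2(y - t) = 2(0 - 2) = -4
∂y/∂h = w₂ = -2
∂h/∂z = 0 (ReLU derivative)
∂z/∂w₁ = x = 4

∂L/∂w₁ = -4 × -2 × 0 × 4 = 0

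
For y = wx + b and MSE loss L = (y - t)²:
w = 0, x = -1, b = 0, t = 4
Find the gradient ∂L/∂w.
∂L/∂w = 8

y = wx + b = (0)(-1) + 0 = 0
∂L/∂y = 2(y - t) = 2(0 - 4) = -8
∂y/∂w = x = -1
∂L/∂w = ∂L/∂y · ∂y/∂w = -8 × -1 = 8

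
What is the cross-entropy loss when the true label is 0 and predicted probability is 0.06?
L = 0.06188

L = -0·log(0.06) - 1·log(0.94) = -log(0.94) = 0.06188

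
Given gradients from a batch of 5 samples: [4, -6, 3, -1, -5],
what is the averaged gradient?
Average gradient = -1

Average = (1/5)(4 + -6 + 3 + -1 + -5) = -5/5 = -1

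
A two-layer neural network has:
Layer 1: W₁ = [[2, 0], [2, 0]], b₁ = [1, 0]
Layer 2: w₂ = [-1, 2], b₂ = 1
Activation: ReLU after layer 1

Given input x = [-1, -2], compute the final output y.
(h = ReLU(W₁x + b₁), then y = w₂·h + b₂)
y = 1

Layer 1 pre-activation: z₁ = [-1, -2]
After ReLU: h = [0, 0]
Layer 2 output: y = -1×0 + 2×0 + 1 = 1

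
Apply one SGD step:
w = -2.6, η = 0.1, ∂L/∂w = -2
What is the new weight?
w_new = -2.4

w_new = w - η·∂L/∂w = -2.6 - 0.1×(-2) = -2.6 - (-0.2) = -2.4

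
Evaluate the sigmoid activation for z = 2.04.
0.8849

sigmoid(2.04) = 1/(1 + e^(-2.04)) = 1/(1 + 0.13) = 0.8849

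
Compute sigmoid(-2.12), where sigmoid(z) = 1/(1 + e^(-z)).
0.1072

sigmoid(-2.12) = 1/(1 + e^(2.12)) = 1/(1 + 8.331) = 0.1072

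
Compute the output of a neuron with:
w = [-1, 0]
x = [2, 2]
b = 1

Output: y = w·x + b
y = -1

y = (-1)(2) + (0)(2) + 1 = -1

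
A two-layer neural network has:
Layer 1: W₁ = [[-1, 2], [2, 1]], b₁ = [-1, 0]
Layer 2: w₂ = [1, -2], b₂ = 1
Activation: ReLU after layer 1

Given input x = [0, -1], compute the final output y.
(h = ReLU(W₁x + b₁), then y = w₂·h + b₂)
y = 1

Layer 1 pre-activation: z₁ = [-3, -1]
After ReLU: h = [0, 0]
Layer 2 output: y = 1×0 + -2×0 + 1 = 1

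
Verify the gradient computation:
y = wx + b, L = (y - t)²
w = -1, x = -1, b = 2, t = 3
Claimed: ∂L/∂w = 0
Correct

y = (-1)(-1) + 2 = 3
∂L/∂y = 2(y - t) = 2(3 - 3) = 0
∂y/∂w = x = -1
∂L/∂w = 0 × -1 = 0

Claimed value: 0
Correct: The correct gradient is 0.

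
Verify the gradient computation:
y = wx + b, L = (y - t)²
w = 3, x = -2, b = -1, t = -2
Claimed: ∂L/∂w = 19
Incorrect

y = (3)(-2) + -1 = -7
∂L/∂y = 2(y - t) = 2(-7 - -2) = -10
∂y/∂w = x = -2
∂L/∂w = -10 × -2 = 20

Claimed value: 19
Incorrect: The correct gradient is 20.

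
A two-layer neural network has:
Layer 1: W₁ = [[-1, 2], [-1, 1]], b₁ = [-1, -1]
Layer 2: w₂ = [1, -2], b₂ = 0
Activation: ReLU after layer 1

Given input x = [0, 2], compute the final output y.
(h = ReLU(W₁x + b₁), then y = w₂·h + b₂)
y = 1

Layer 1 pre-activation: z₁ = [3, 1]
After ReLU: h = [3, 1]
Layer 2 output: y = 1×3 + -2×1 + 0 = 1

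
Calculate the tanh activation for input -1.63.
-0.9261

tanh(-1.63) = (e^(-1.63) - e^(1.63))/(e^(-1.63) + e^(1.63)) = -0.9261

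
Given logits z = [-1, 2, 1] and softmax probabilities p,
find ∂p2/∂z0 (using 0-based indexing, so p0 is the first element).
∂p2/∂z0 = -0.009113

p = softmax(z) = [0.03512, 0.7054, 0.2595]
p2 = 0.2595, p0 = 0.03512

∂p2/∂z0 = -p2 × p0 = -0.2595 × 0.03512 = -0.009113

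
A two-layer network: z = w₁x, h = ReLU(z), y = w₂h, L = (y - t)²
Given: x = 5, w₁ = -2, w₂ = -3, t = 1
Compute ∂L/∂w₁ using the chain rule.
∂L/∂w₁ = 0

Forward pass:
z = w₁x = -2×5 = -10
h = ReLU(-10) = 0
y = w₂h = -3×0 = 0

Backward pass:
∂L/∂y = 2(y - t) = 2(0 - 1) = -2
∂y/∂h = w₂ = -3
∂h/∂z = 0 (ReLU derivative)
∂z/∂w₁ = x = 5

∂L/∂w₁ = -2 × -3 × 0 × 5 = 0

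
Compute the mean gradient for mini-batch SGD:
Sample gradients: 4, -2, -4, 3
Average gradient = 0.25

Average = (1/4)(4 + -2 + -4 + 3) = 1/4 = 0.25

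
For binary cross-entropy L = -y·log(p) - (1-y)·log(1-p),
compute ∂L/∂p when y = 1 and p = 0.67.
∂L/∂p = -1.493

∂L/∂p = -y/p + (1-y)/(1-p) = -1/0.67 + 0 = -1.493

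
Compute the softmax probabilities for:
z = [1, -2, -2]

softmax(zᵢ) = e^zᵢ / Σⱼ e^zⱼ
p = [0.9094, 0.0453, 0.0453]

exp(z) = [2.718, 0.1353, 0.1353]
Sum = 2.989
p = [0.9094, 0.0453, 0.0453]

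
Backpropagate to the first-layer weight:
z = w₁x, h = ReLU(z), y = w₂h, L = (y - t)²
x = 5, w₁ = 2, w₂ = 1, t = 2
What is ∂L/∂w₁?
∂L/∂w₁ = 80

Forward pass:
z = w₁x = 2×5 = 10
h = ReLU(10) = 10
y = w₂h = 1×10 = 10

Backward pass:
∂L/∂y = 2(y - t) = 2(10 - 2) = 16
∂y/∂h = w₂ = 1
∂h/∂z = 1 (ReLU derivative)
∂z/∂w₁ = x = 5

∂L/∂w₁ = 16 × 1 × 1 × 5 = 80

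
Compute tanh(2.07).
0.9687

tanh(2.07) = (e^(2.07) - e^(-2.07))/(e^(2.07) + e^(-2.07)) = 0.9687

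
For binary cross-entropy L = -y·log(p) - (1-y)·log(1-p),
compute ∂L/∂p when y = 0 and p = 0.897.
∂L/∂p = 9.709

∂L/∂p = -y/p + (1-y)/(1-p) = 0 + 1/0.103 = 9.709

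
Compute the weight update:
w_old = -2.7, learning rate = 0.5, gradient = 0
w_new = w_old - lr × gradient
w_new = -2.7

w_new = w - η·∂L/∂w = -2.7 - 0.5×(0) = -2.7 - (0) = -2.7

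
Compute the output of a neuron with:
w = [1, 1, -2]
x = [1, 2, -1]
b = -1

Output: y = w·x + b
y = 4

y = (1)(1) + (1)(2) + (-2)(-1) + -1 = 4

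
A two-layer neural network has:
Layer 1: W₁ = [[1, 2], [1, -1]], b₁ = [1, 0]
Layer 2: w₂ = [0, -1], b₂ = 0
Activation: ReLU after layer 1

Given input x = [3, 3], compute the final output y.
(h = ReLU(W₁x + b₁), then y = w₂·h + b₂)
y = 0

Layer 1 pre-activation: z₁ = [10, 0]
After ReLU: h = [10, 0]
Layer 2 output: y = 0×10 + -1×0 + 0 = 0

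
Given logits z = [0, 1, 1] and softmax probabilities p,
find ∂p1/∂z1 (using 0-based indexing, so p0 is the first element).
∂p1/∂z1 = 0.244

p = softmax(z) = [0.1554, 0.4223, 0.4223]
p1 = 0.4223

∂p1/∂z1 = p1(1 - p1) = 0.4223 × (1 - 0.4223) = 0.244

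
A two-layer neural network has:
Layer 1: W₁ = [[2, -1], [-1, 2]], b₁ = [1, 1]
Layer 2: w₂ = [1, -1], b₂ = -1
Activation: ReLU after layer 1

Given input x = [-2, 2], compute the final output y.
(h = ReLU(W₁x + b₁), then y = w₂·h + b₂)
y = -8

Layer 1 pre-activation: z₁ = [-5, 7]
After ReLU: h = [0, 7]
Layer 2 output: y = 1×0 + -1×7 + -1 = -8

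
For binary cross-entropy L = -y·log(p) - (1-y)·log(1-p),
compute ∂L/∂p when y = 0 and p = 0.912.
∂L/∂p = 11.36

∂L/∂p = -y/p + (1-y)/(1-p) = 0 + 1/0.088 = 11.36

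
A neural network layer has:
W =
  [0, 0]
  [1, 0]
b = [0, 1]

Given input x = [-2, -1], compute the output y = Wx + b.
y = [0, -1]

Wx = [0×-2 + 0×-1, 1×-2 + 0×-1]
   = [0, -2]
y = Wx + b = [0 + 0, -2 + 1] = [0, -1]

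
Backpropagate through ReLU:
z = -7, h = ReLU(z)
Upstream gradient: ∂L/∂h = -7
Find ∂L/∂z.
∂L/∂z = 0

h = ReLU(-7) = 0
Since z < 0: ∂h/∂z = 0
∂L/∂z = ∂L/∂h · ∂h/∂z = -7 × 0 = 0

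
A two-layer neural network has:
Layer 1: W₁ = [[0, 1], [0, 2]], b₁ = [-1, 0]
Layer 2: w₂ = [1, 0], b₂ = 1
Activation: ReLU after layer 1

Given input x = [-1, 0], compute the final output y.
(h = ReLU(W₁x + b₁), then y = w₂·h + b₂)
y = 1

Layer 1 pre-activation: z₁ = [-1, 0]
After ReLU: h = [0, 0]
Layer 2 output: y = 1×0 + 0×0 + 1 = 1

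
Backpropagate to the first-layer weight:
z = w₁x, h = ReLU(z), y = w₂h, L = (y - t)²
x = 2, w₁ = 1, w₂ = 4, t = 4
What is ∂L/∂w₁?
∂L/∂w₁ = 64

Forward pass:
z = w₁x = 1×2 = 2
h = ReLU(2) = 2
y = w₂h = 4×2 = 8

Backward pass:
∂L/∂y = 2(y - t) = 2(8 - 4) = 8
∂y/∂h = w₂ = 4
∂h/∂z = 1 (ReLU derivative)
∂z/∂w₁ = x = 2

∂L/∂w₁ = 8 × 4 × 1 × 2 = 64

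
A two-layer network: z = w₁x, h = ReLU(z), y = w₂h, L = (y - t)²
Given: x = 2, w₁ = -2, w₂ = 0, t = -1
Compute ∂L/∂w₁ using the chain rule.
∂L/∂w₁ = 0

Forward pass:
z = w₁x = -2×2 = -4
h = ReLU(-4) = 0
y = w₂h = 0×0 = 0

Backward pass:
∂L/∂y = 2(y - t) = 2(0 - -1) = 2
∂y/∂h = w₂ = 0
∂h/∂z = 0 (ReLU derivative)
∂z/∂w₁ = x = 2

∂L/∂w₁ = 2 × 0 × 0 × 2 = 0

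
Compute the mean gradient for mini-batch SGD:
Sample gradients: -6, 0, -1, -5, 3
Average gradient = -1.8

Average = (1/5)(-6 + 0 + -1 + -5 + 3) = -9/5 = -1.8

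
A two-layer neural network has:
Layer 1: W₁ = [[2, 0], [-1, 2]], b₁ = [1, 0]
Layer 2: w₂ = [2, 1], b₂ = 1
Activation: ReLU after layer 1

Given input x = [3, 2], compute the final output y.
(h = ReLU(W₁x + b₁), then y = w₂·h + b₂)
y = 16

Layer 1 pre-activation: z₁ = [7, 1]
After ReLU: h = [7, 1]
Layer 2 output: y = 2×7 + 1×1 + 1 = 16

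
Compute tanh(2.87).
0.9936

tanh(2.87) = (e^(2.87) - e^(-2.87))/(e^(2.87) + e^(-2.87)) = 0.9936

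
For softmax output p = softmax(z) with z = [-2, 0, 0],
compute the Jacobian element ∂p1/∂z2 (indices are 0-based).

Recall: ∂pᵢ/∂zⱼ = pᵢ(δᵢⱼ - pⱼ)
∂p1/∂z2 = -0.2193

p = softmax(z) = [0.06338, 0.4683, 0.4683]
p1 = 0.4683, p2 = 0.4683

∂p1/∂z2 = -p1 × p2 = -0.4683 × 0.4683 = -0.2193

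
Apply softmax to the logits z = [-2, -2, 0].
p = [0.1065, 0.1065, 0.787]

exp(z) = [0.1353, 0.1353, 1]
Sum = 1.271
p = [0.1065, 0.1065, 0.787]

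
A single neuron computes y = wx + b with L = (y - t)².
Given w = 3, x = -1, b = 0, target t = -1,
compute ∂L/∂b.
∂L/∂b = -4

y = wx + b = (3)(-1) + 0 = -3
∂L/∂y = 2(y - t) = 2(-3 - -1) = -4
∂y/∂b = 1
∂L/∂b = ∂L/∂y · ∂y/∂b = -4 × 1 = -4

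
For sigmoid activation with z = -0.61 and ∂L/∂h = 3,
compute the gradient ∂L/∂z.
∂L/∂z = 0.6843

σ(-0.61) = 0.3521
σ'(-0.61) = σ(-0.61)(1 - σ(-0.61)) = 0.3521 × 0.6479 = 0.2281
∂L/∂z = ∂L/∂h · σ'(z) = 3 × 0.2281 = 0.6843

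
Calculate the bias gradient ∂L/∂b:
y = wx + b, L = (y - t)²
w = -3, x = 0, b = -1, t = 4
∂L/∂b = -10

y = wx + b = (-3)(0) + -1 = -1
∂L/∂y = 2(y - t) = 2(-1 - 4) = -10
∂y/∂b = 1
∂L/∂b = ∂L/∂y · ∂y/∂b = -10 × 1 = -10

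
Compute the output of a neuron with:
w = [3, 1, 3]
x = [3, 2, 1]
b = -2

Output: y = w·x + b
y = 12

y = (3)(3) + (1)(2) + (3)(1) + -2 = 12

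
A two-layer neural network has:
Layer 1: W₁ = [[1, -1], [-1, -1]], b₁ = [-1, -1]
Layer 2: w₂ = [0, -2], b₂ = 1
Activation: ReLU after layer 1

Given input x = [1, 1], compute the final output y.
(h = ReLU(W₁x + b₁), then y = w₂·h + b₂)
y = 1

Layer 1 pre-activation: z₁ = [-1, -3]
After ReLU: h = [0, 0]
Layer 2 output: y = 0×0 + -2×0 + 1 = 1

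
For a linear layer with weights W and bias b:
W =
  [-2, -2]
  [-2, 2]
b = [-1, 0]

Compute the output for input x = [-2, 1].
y = [1, 6]

Wx = [-2×-2 + -2×1, -2×-2 + 2×1]
   = [2, 6]
y = Wx + b = [2 + -1, 6 + 0] = [1, 6]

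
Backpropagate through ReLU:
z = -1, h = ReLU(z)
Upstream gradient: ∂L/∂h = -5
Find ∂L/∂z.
∂L/∂z = 0

h = ReLU(-1) = 0
Since z < 0: ∂h/∂z = 0
∂L/∂z = ∂L/∂h · ∂h/∂z = -5 × 0 = 0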